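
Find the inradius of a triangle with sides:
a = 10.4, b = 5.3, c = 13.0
s = (a+b+c)/2 = (10.4+5.3+13.0)/2 = 14.35
Area = √(s(s-a)(s-b)(s-c)) = √(14.35·3.95·9.05·1.35) = 26.3157
r = Area/s = 26.3157/14.35 = 1.834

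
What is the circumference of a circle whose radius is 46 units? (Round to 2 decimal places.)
Circumference = 2 * pi * r
Circumference = 2 * pi * 46
Circumference = 289.03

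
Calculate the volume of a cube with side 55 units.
Volume = s³
Volume = 55³
Volume = 166375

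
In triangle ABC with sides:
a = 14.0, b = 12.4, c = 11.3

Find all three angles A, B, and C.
By the law of cosines:
cos(A) = (b² + c² - a²)/(2bc) = 0.304917  →  A = 72.25°
cos(B) = (a² + c² - b²)/(2ac) = 0.537073  →  B = 57.52°
cos(C) = (a² + b² - c²)/(2ab) = 0.639603  →  C = 50.24°
Check: A + B + C = 180.0° ✓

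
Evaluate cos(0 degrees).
cos(0 degrees) = 1
Decimal approximation: 1.0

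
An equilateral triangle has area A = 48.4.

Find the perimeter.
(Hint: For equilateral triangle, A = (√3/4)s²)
A = (√3/4)s²  →  s² = 4A/√3 = 4·48.4/√3 = 111.775
s = 10.5724
Perimeter = 3s = 31.72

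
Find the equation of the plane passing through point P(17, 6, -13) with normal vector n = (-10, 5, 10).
d = n·P = (-10)(17) + (5)(6) + (10)(-13) = -270
Plane: -10x + 5y + 10z = -270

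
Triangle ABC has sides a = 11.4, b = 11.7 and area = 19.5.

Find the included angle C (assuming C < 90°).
Area = ½ab·sin(C)  →  sin(C) = 2·Area/(ab)
sin(C) = 2·19.5/(11.4·11.7) = 0.292398
C = arcsin(0.292398) = 17°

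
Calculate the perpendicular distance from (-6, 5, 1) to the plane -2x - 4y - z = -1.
d = |(-2)(-6) + (-4)(5) + (-1)(1) - (-1)| / √((-2)² + (-4)² + (-1)²) = 8/√21 = 1.746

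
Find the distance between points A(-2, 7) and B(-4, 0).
Using the distance formula: d = sqrt((x₂-x₁)² + (y₂-y₁)²)
dx = (-4) - (-2) = -2
dy = 0 - 7 = -7
d = sqrt((-2)² + (-7)²) = sqrt(4 + 49) = sqrt(53) = 7.28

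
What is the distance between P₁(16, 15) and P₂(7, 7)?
Using the distance formula: d = sqrt((x₂-x₁)² + (y₂-y₁)²)
dx = 7 - 16 = -9
dy = 7 - 15 = -8
d = sqrt((-9)² + (-8)²) = sqrt(81 + 64) = sqrt(145) = 12.04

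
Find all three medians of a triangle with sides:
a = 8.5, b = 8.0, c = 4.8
Using m_x = ½√(2y² + 2z² - x²):
m_a = ½√(2·8.0² + 2·4.8² - 8.5²) = ½√101.83 = 5.046
m_b = ½√(2·8.5² + 2·4.8² - 8.0²) = ½√126.58 = 5.625
m_c = ½√(2·8.5² + 2·8.0² - 4.8²) = ½√249.46 = 7.897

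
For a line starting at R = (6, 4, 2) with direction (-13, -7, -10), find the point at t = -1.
P(-1) = (6 + (-13)(-1), 4 + (-7)(-1), 2 + (-10)(-1)) = (19, 11, 12)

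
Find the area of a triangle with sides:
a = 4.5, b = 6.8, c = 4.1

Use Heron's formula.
s = (a+b+c)/2 = (4.5+6.8+4.1)/2 = 7.7
A = √(s(s-a)(s-b)(s-c)) = √(7.7·3.2·0.9·3.6)
A = √79.8336 = 8.935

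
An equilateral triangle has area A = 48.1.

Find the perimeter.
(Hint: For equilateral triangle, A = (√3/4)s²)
A = (√3/4)s²  →  s² = 4A/√3 = 4·48.1/√3 = 111.082
s = 10.5396
Perimeter = 3s = 31.62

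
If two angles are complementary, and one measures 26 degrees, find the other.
Complementary angles sum to 90 degrees.
Other angle = 90 - 26
Other angle = 64 degrees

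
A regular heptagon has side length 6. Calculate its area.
For a regular 7-gon with side length s = 6:
Apothem a = s / (2*tan(pi/7)) = 6 / (2*tan(pi/7)) ≈ 6.2296
Perimeter P = 7 * 6 = 42
Area = (1/2) * P * a = (1/2) * 42 * 6.2296 = 130.82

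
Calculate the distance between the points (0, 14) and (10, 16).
Using the distance formula: d = sqrt((x₂-x₁)² + (y₂-y₁)²)
dx = 10 - 0 = 10
dy = 16 - 14 = 2
d = sqrt(10² + 2²) = sqrt(100 + 4) = sqrt(104) = 10.20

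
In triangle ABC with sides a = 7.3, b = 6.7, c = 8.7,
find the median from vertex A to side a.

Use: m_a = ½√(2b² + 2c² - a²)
m_a = ½√(2·6.7² + 2·8.7² - 7.3²)
m_a = ½√(89.78 + 151.38 - 53.29) = ½√187.87 = 6.853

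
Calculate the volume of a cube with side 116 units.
Volume = s³
Volume = 116³
Volume = 1560896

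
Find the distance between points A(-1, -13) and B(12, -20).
Using the distance formula: d = sqrt((x₂-x₁)² + (y₂-y₁)²)
dx = 12 - (-1) = 13
dy = (-20) - (-13) = -7
d = sqrt(13² + (-7)²) = sqrt(169 + 49) = sqrt(218) = 14.76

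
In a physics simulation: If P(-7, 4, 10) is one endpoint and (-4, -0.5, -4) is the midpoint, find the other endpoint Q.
Q = (2×(-4) - (-7), 2×(-0.5) - 4, 2×(-4) - 10) = (-1, -5, -18)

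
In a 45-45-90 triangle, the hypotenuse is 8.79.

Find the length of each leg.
In a 45-45-90 triangle, hypotenuse = leg·√2  →  leg = hypotenuse/√2
leg = 8.79/√2 = 6.215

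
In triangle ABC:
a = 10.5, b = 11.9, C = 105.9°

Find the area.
Using A = ½ab·sin(C):
A = ½·10.5·11.9·sin(105.9°) = ½·124.95·0.961741 = 60.08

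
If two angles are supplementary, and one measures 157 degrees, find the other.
Supplementary angles sum to 180 degrees.
Other angle = 180 - 157
Other angle = 23 degrees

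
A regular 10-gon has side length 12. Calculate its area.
For a regular 10-gon with side length s = 12:
Apothem a = s / (2*tan(pi/10)) = 12 / (2*tan(pi/10)) ≈ 18.4661
Perimeter P = 10 * 12 = 120
Area = (1/2) * P * a = (1/2) * 120 * 18.4661 = 1107.97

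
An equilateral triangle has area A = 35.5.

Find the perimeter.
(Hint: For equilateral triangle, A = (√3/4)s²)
A = (√3/4)s²  →  s² = 4A/√3 = 4·35.5/√3 = 81.9837
s = 9.05449
Perimeter = 3s = 27.16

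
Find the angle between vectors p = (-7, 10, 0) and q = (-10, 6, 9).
p·q = 130, |p|² = 149, |q|² = 217
cos θ = 130/√32333 ≈ 0.723
θ ≈ 43.7°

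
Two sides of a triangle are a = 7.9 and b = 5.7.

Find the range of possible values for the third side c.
By the triangle inequality: |a - b| < c < a + b
|7.9 - 5.7| < c < 7.9 + 5.7
2.2 < c < 13.6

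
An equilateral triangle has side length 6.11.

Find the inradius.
For an equilateral triangle, r = s/(2√3) where s is the side.
r = 6.11/(2√3) = 6.11/3.464102 = 1.764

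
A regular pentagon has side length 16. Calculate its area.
For a regular 5-gon with side length s = 16:
Apothem a = s / (2*tan(pi/5)) = 16 / (2*tan(pi/5)) ≈ 11.0111
Perimeter P = 5 * 16 = 80
Area = (1/2) * P * a = (1/2) * 80 * 11.0111 = 440.44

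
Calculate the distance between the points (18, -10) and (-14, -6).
Using the distance formula: d = sqrt((x₂-x₁)² + (y₂-y₁)²)
dx = (-14) - 18 = -32
dy = (-6) - (-10) = 4
d = sqrt((-32)² + 4²) = sqrt(1024 + 16) = sqrt(1040) = 32.25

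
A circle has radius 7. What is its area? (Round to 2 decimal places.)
Area = pi * r²
Area = pi * 7²
Area = pi * 49
Area = 153.94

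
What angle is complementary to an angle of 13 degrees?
Complementary angles sum to 90 degrees.
Other angle = 90 - 13
Other angle = 77 degrees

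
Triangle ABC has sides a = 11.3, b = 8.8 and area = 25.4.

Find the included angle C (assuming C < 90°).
Area = ½ab·sin(C)  →  sin(C) = 2·Area/(ab)
sin(C) = 2·25.4/(11.3·8.8) = 0.510861
C = arcsin(0.510861) = 30.72°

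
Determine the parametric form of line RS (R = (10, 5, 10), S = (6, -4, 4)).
Direction vector d = S - R = (-4, -9, -6)
x = 10 - 4t, y = 5 - 9t, z = 10 - 6t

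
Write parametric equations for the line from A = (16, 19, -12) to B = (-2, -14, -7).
Direction vector d = B - A = (-18, -33, 5)
x = 16 - 18t, y = 19 - 33t, z = -12 + 5t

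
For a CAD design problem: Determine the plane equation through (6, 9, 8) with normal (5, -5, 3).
d = n·P = (5)(6) + (-5)(9) + (3)(8) = 9
Plane: 5x - 5y + 3z = 9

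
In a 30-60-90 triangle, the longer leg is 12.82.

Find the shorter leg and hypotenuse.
In a 30-60-90 triangle, sides are in ratio 1 : √3 : 2.
Long leg = short leg·√3  →  short leg = 12.82/√3 = 7.402
Hypotenuse = 2·(short leg) = 2·12.82/√3 = 14.8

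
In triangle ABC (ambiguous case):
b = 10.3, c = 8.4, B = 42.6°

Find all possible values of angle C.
sin(C)/c = sin(B)/b  →  sin(C) = c·sin(B)/b = 8.4·sin(42.6°)/10.3 = 0.552015
C₁ = arcsin(0.552015) = 33.51°,  C₂ = 180° - C₁ = 146.49°
Check C₂: A = 180° - 42.6° - 146.49° = -9.09° ≤ 0, rejected
C = 33.51° (one solution)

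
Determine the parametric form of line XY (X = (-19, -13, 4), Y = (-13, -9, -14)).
Direction vector d = Y - X = (6, 4, -18)
x = -19 + 6t, y = -13 + 4t, z = 4 - 18t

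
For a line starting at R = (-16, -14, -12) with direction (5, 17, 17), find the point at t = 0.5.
P(0.5) = (-16 + 5(0.5), -14 + 17(0.5), -12 + 17(0.5)) = (-13.5, -5.5, -3.5)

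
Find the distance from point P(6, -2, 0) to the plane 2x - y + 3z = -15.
d = |2(6) + (-1)(-2) + 3(0) - (-15)| / √(2² + (-1)² + 3²) = 29/√14 = 7.751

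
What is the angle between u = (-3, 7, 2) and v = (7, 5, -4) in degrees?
u·v = 6, |u|² = 62, |v|² = 90
cos θ = 6/√5580 ≈ 0.08032
θ ≈ 85.39°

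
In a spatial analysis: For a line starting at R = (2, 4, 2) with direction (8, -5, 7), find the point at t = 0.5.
P(0.5) = (2 + 8(0.5), 4 + (-5)(0.5), 2 + 7(0.5)) = (6, 1.5, 5.5)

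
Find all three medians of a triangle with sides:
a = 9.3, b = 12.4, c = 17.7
Using m_x = ½√(2y² + 2z² - x²):
m_a = ½√(2·12.4² + 2·17.7² - 9.3²) = ½√847.61 = 14.56
m_b = ½√(2·9.3² + 2·17.7² - 12.4²) = ½√645.8 = 12.71
m_c = ½√(2·9.3² + 2·12.4² - 17.7²) = ½√167.21 = 6.465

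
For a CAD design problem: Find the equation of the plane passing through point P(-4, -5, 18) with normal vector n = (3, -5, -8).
d = n·P = (3)(-4) + (-5)(-5) + (-8)(18) = -131
Plane: 3x - 5y - 8z = -131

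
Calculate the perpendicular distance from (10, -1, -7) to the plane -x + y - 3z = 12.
d = |(-1)(10) + 1(-1) + (-3)(-7) - (12)| / √((-1)² + 1² + (-3)²) = 2/√11 = 0.603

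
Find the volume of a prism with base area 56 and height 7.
Volume = base area * height
Volume = 56 * 7
Volume = 392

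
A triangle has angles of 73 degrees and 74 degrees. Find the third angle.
Sum of angles in a triangle = 180 degrees
Third angle = 180 - 73 - 74
Third angle = 33 degrees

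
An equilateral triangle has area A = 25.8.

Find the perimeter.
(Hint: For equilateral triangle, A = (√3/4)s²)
A = (√3/4)s²  →  s² = 4A/√3 = 4·25.8/√3 = 59.5825
s = 7.71897
Perimeter = 3s = 23.16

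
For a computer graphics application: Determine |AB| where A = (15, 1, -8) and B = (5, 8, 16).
d = √[(-10)² + (7)² + (24)²] = √725 = 26.93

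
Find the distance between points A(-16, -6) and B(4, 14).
Using the distance formula: d = sqrt((x₂-x₁)² + (y₂-y₁)²)
dx = 4 - (-16) = 20
dy = 14 - (-6) = 20
d = sqrt(20² + 20²) = sqrt(400 + 400) = sqrt(800) = 28.28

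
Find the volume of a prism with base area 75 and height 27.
Volume = base area * height
Volume = 75 * 27
Volume = 2025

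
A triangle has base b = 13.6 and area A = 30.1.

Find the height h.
A = ½bh  →  h = 2A/b
h = 2·30.1/13.6 = 4.426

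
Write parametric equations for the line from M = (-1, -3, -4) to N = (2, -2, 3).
Direction vector d = N - M = (3, 1, 7)
x = -1 + 3t, y = -3 + t, z = -4 + 7t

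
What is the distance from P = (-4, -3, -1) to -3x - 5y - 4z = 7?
d = |(-3)(-4) + (-5)(-3) + (-4)(-1) - (7)| / √((-3)² + (-5)² + (-4)²) = 24/√50 = 3.394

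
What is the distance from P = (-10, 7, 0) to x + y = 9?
d = |1(-10) + 1(7) + 0(0) - (9)| / √(1² + 1² + 0²) = 12/√2 = 8.485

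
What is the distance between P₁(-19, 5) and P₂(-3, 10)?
Using the distance formula: d = sqrt((x₂-x₁)² + (y₂-y₁)²)
dx = (-3) - (-19) = 16
dy = 10 - 5 = 5
d = sqrt(16² + 5²) = sqrt(256 + 25) = sqrt(281) = 16.76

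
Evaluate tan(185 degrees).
tan(185 degrees) = 0.0875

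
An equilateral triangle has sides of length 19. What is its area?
Area = (sqrt(3)/4) * s²
Area = (sqrt(3)/4) * 19²
Area = (sqrt(3)/4) * 361
Area = 156.32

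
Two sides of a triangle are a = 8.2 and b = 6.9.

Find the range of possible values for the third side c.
By the triangle inequality: |a - b| < c < a + b
|8.2 - 6.9| < c < 8.2 + 6.9
1.3 < c < 15.1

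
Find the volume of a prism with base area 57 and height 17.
Volume = base area * height
Volume = 57 * 17
Volume = 969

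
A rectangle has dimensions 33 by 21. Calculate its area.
Area = length * width
Area = 33 * 21
Area = 693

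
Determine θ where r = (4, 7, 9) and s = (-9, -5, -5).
r·s = -116, |r|² = 146, |s|² = 131
cos θ = -116/√19126 ≈ -0.8388
θ ≈ 147.0°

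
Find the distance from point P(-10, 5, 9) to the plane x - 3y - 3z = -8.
d = |1(-10) + (-3)(5) + (-3)(9) - (-8)| / √(1² + (-3)² + (-3)²) = 44/√19 = 10.09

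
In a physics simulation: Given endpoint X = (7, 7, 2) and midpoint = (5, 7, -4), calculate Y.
Y = (2×5 - 7, 2×7 - 7, 2×(-4) - 2) = (3, 7, -10)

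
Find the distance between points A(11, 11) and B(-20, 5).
Using the distance formula: d = sqrt((x₂-x₁)² + (y₂-y₁)²)
dx = (-20) - 11 = -31
dy = 5 - 11 = -6
d = sqrt((-31)² + (-6)²) = sqrt(961 + 36) = sqrt(997) = 31.58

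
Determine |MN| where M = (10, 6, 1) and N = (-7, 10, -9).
d = √[(-17)² + (4)² + (-10)²] = √405 = 20.12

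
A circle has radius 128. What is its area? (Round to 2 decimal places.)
Area = pi * r²
Area = pi * 128²
Area = pi * 16384
Area = 51471.85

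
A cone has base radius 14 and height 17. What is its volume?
Volume = (1/3) * pi * r² * h
Volume = (1/3) * pi * 14² * 17
Volume = (1/3) * pi * 196 * 17
Volume = (1/3) * pi * 3332
Volume = 3489.26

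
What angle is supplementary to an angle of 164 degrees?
Supplementary angles sum to 180 degrees.
Other angle = 180 - 164
Other angle = 16 degrees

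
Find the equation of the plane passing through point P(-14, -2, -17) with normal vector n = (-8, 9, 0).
d = n·P = (-8)(-14) + (9)(-2) + (0)(-17) = 94
Plane: -8x + 9y = 94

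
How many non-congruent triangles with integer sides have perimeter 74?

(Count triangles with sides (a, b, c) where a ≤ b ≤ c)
With a ≤ b ≤ c and a + b + c = 74, the triangle inequality a + b > c gives c < 74/2, so c ≤ 36.
Iterate a from 1 to ⌊p/3⌋ = 24; for each a, b ranges from a to ⌊(p−a)/2⌋ with c = p − a − b, keeping only c ≥ b.
Triples: (2, 36, 36), (3, 35, 36), (4, 34, 36), …
Count = 114 triangles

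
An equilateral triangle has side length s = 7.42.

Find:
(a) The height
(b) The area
(a) Height h = s·√3/2 = 7.42·√3/2 = 6.426
(b) Area = (√3/4)·s² = (√3/4)·7.42² = (√3/4)·55.0564 = 23.84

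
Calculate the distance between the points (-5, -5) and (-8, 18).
Using the distance formula: d = sqrt((x₂-x₁)² + (y₂-y₁)²)
dx = (-8) - (-5) = -3
dy = 18 - (-5) = 23
d = sqrt((-3)² + 23²) = sqrt(9 + 529) = sqrt(538) = 23.19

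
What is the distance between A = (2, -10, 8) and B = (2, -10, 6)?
d = √[(0)² + (0)² + (-2)²] = √4 = 2.0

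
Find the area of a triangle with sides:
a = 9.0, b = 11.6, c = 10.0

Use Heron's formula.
s = (a+b+c)/2 = (9.0+11.6+10.0)/2 = 15.3
A = √(s(s-a)(s-b)(s-c)) = √(15.3·6.3·3.7·5.3)
A = √1890.21 = 43.48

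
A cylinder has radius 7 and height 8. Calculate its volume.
Volume = pi * r² * h
Volume = pi * 7² * 8
Volume = pi * 49 * 8
Volume = pi * 392
Volume = 1231.50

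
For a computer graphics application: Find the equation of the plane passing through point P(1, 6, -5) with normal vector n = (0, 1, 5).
d = n·P = (0)(1) + (1)(6) + (5)(-5) = -19
Plane: y + 5z = -19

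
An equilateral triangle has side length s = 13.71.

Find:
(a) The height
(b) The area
(a) Height h = s·√3/2 = 13.71·√3/2 = 11.87
(b) Area = (√3/4)·s² = (√3/4)·13.71² = (√3/4)·187.964 = 81.39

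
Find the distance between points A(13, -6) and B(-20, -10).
Using the distance formula: d = sqrt((x₂-x₁)² + (y₂-y₁)²)
dx = (-20) - 13 = -33
dy = (-10) - (-6) = -4
d = sqrt((-33)² + (-4)²) = sqrt(1089 + 16) = sqrt(1105) = 33.24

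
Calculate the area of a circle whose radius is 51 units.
Area = pi * r²
Area = pi * 51²
Area = pi * 2601
Area = 8171.28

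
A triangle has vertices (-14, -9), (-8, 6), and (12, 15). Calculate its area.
Using the coordinate formula: Area = (1/2)|x₁(y₂-y₃) + x₂(y₃-y₁) + x₃(y₁-y₂)|
Area = (1/2)|(-14)(6-15) + (-8)(15-(-9)) + 12((-9)-6)|
Area = (1/2)|(-14)*(-9) + (-8)*24 + 12*(-15)|
Area = (1/2)|126 + (-192) + (-180)|
Area = (1/2)*246 = 123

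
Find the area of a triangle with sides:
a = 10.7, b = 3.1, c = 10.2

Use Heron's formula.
s = (a+b+c)/2 = (10.7+3.1+10.2)/2 = 12
A = √(s(s-a)(s-b)(s-c)) = √(12·1.3·8.9·1.8)
A = √249.912 = 15.81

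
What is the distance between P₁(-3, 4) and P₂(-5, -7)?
Using the distance formula: d = sqrt((x₂-x₁)² + (y₂-y₁)²)
dx = (-5) - (-3) = -2
dy = (-7) - 4 = -11
d = sqrt((-2)² + (-11)²) = sqrt(4 + 121) = sqrt(125) = 11.18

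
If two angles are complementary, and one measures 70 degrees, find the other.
Complementary angles sum to 90 degrees.
Other angle = 90 - 70
Other angle = 20 degrees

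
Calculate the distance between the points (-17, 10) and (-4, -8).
Using the distance formula: d = sqrt((x₂-x₁)² + (y₂-y₁)²)
dx = (-4) - (-17) = 13
dy = (-8) - 10 = -18
d = sqrt(13² + (-18)²) = sqrt(169 + 324) = sqrt(493) = 22.20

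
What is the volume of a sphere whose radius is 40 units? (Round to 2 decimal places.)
Volume = (4/3) * pi * r³
Volume = (4/3) * pi * 40³
Volume = (4/3) * pi * 64000
Volume = 268082.57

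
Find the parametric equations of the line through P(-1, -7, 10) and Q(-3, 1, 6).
Direction vector d = Q - P = (-2, 8, -4)
x = -1 - 2t, y = -7 + 8t, z = 10 - 4t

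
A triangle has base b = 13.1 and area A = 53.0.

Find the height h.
A = ½bh  →  h = 2A/b
h = 2·53.0/13.1 = 8.092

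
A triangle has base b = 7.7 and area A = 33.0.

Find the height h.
A = ½bh  →  h = 2A/b
h = 2·33.0/7.7 = 8.571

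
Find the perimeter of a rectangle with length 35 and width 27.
Perimeter = 2 * (length + width)
Perimeter = 2 * (35 + 27)
Perimeter = 2 * 62
Perimeter = 124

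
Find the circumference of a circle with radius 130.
Circumference = 2 * pi * r
Circumference = 2 * pi * 130
Circumference = 816.81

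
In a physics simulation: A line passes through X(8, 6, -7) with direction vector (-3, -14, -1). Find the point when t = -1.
P(-1) = (8 + (-3)(-1), 6 + (-14)(-1), -7 + (-1)(-1)) = (11, 20, -6)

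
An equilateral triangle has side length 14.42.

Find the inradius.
For an equilateral triangle, r = s/(2√3) where s is the side.
r = 14.42/(2√3) = 14.42/3.464102 = 4.163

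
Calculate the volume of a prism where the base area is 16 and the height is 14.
Volume = base area * height
Volume = 16 * 14
Volume = 224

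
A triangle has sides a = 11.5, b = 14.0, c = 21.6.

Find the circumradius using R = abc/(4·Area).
s = (a+b+c)/2 = 23.55
Area = √(s(s-a)(s-b)(s-c)) = √(23.55·12.05·9.55·1.95) = 72.6956
R = abc/(4·Area) = (11.5·14.0·21.6)/(4·72.6956) = 3477.6/290.7824 = 11.96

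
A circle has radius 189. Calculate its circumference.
Circumference = 2 * pi * r
Circumference = 2 * pi * 189
Circumference = 1187.52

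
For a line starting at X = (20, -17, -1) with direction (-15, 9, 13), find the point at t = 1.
P(1) = (20 + (-15)(1), -17 + 9(1), -1 + 13(1)) = (5, -8, 12)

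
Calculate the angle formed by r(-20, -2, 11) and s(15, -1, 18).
r·s = -100, |r|² = 525, |s|² = 550
cos θ = -100/√288750 ≈ -0.1861
θ ≈ 100.7°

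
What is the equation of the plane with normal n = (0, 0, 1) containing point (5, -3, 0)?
d = n·P = (0)(5) + (0)(-3) + (1)(0) = 0
Plane: z = 0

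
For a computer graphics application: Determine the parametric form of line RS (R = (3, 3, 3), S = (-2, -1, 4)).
Direction vector d = S - R = (-5, -4, 1)
x = 3 - 5t, y = 3 - 4t, z = 3 + t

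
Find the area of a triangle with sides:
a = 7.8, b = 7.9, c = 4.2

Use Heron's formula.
s = (a+b+c)/2 = (7.8+7.9+4.2)/2 = 9.95
A = √(s(s-a)(s-b)(s-c)) = √(9.95·2.15·2.05·5.75)
A = √252.164 = 15.88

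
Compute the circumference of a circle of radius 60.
Circumference = 2 * pi * r
Circumference = 2 * pi * 60
Circumference = 376.99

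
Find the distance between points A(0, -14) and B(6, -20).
Using the distance formula: d = sqrt((x₂-x₁)² + (y₂-y₁)²)
dx = 6 - 0 = 6
dy = (-20) - (-14) = -6
d = sqrt(6² + (-6)²) = sqrt(36 + 36) = sqrt(72) = 8.49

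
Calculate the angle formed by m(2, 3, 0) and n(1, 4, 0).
m·n = 14, |m|² = 13, |n|² = 17
cos θ = 14/√221 ≈ 0.9417
θ ≈ 19.65°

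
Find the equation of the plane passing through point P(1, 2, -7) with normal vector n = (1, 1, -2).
d = n·P = (1)(1) + (1)(2) + (-2)(-7) = 17
Plane: x + y - 2z = 17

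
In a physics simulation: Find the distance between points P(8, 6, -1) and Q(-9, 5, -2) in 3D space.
d = √[(-17)² + (-1)² + (-1)²] = √291 = 17.06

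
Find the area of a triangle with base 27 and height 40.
Area = (1/2) * base * height
Area = (1/2) * 27 * 40
Area = 540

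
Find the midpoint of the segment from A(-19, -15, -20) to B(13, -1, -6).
Midpoint = ((-19+13)/2, (-15-1)/2, (-20-6)/2) = (-3, -8, -13)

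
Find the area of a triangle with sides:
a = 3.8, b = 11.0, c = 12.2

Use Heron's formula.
s = (a+b+c)/2 = (3.8+11.0+12.2)/2 = 13.5
A = √(s(s-a)(s-b)(s-c)) = √(13.5·9.7·2.5·1.3)
A = √425.588 = 20.63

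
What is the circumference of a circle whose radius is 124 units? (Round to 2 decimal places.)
Circumference = 2 * pi * r
Circumference = 2 * pi * 124
Circumference = 779.11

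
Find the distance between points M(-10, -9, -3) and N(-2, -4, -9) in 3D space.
d = √[(8)² + (5)² + (-6)²] = √125 = 11.18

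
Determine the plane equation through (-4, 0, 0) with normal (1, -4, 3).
d = n·P = (1)(-4) + (-4)(0) + (3)(0) = -4
Plane: x - 4y + 3z = -4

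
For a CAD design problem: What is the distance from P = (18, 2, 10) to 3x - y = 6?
d = |3(18) + (-1)(2) + 0(10) - (6)| / √(3² + (-1)² + 0²) = 46/√10 = 14.55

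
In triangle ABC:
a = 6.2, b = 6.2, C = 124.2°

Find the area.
Using A = ½ab·sin(C):
A = ½·6.2·6.2·sin(124.2°) = ½·38.44·0.827081 = 15.9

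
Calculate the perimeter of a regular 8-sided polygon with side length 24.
Perimeter = number of sides * side length
Perimeter = 8 * 24
Perimeter = 192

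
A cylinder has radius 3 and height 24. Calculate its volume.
Volume = pi * r² * h
Volume = pi * 3² * 24
Volume = pi * 9 * 24
Volume = pi * 216
Volume = 678.58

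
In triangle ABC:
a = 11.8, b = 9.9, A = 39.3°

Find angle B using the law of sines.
sin(B)/b = sin(A)/a
sin(B) = b·sin(A)/a = 9.9·sin(39.3°)/11.8 = 0.531396
B = arcsin(0.531396) = 32.1°  (b ≤ a, so B ≤ A and the acute solution is unique)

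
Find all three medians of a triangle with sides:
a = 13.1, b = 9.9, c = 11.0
Using m_x = ½√(2y² + 2z² - x²):
m_a = ½√(2·9.9² + 2·11.0² - 13.1²) = ½√266.41 = 8.161
m_b = ½√(2·13.1² + 2·11.0² - 9.9²) = ½√487.21 = 11.04
m_c = ½√(2·13.1² + 2·9.9² - 11.0²) = ½√418.24 = 10.23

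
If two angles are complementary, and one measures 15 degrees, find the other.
Complementary angles sum to 90 degrees.
Other angle = 90 - 15
Other angle = 75 degrees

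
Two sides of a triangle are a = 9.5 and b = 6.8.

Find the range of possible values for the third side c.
By the triangle inequality: |a - b| < c < a + b
|9.5 - 6.8| < c < 9.5 + 6.8
2.7 < c < 16.3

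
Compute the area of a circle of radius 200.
Area = pi * r²
Area = pi * 200²
Area = pi * 40000
Area = 125663.71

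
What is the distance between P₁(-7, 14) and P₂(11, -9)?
Using the distance formula: d = sqrt((x₂-x₁)² + (y₂-y₁)²)
dx = 11 - (-7) = 18
dy = (-9) - 14 = -23
d = sqrt(18² + (-23)²) = sqrt(324 + 529) = sqrt(853) = 29.21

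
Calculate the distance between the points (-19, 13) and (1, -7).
Using the distance formula: d = sqrt((x₂-x₁)² + (y₂-y₁)²)
dx = 1 - (-19) = 20
dy = (-7) - 13 = -20
d = sqrt(20² + (-20)²) = sqrt(400 + 400) = sqrt(800) = 28.28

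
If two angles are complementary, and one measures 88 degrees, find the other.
Complementary angles sum to 90 degrees.
Other angle = 90 - 88
Other angle = 2 degrees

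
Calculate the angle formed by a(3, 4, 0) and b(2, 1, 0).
a·b = 10, |a|² = 25, |b|² = 5
cos θ = 10/√125 ≈ 0.8944
θ ≈ 26.57°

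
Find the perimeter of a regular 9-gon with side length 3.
Perimeter = number of sides * side length
Perimeter = 9 * 3
Perimeter = 27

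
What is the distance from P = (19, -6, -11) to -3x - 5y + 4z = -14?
d = |(-3)(19) + (-5)(-6) + 4(-11) - (-14)| / √((-3)² + (-5)² + 4²) = 57/√50 = 8.061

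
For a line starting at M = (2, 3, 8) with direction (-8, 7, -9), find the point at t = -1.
P(-1) = (2 + (-8)(-1), 3 + 7(-1), 8 + (-9)(-1)) = (10, -4, 17)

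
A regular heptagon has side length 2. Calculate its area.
For a regular 7-gon with side length s = 2:
Apothem a = s / (2*tan(pi/7)) = 2 / (2*tan(pi/7)) ≈ 2.0765
Perimeter P = 7 * 2 = 14
Area = (1/2) * P * a = (1/2) * 14 * 2.0765 = 14.54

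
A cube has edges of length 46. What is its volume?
Volume = s³
Volume = 46³
Volume = 97336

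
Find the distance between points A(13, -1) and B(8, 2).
Using the distance formula: d = sqrt((x₂-x₁)² + (y₂-y₁)²)
dx = 8 - 13 = -5
dy = 2 - (-1) = 3
d = sqrt((-5)² + 3²) = sqrt(25 + 9) = sqrt(34) = 5.83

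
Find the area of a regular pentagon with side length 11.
For a regular 5-gon with side length s = 11:
Apothem a = s / (2*tan(pi/5)) = 11 / (2*tan(pi/5)) ≈ 7.5701
Perimeter P = 5 * 11 = 55
Area = (1/2) * P * a = (1/2) * 55 * 7.5701 = 208.18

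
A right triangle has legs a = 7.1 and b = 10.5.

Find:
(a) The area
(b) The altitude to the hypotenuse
(a) Area = ½ab = ½·7.1·10.5 = 37.275
(b) Hypotenuse c = √(7.1² + 10.5²) = √160.66 = 12.6752
    Area = ½·c·h_c  →  h_c = 2·Area/c = 2·37.275/12.6752 = 5.882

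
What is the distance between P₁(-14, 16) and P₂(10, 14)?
Using the distance formula: d = sqrt((x₂-x₁)² + (y₂-y₁)²)
dx = 10 - (-14) = 24
dy = 14 - 16 = -2
d = sqrt(24² + (-2)²) = sqrt(576 + 4) = sqrt(580) = 24.08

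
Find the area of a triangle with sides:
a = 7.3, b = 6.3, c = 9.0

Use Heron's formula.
s = (a+b+c)/2 = (7.3+6.3+9.0)/2 = 11.3
A = √(s(s-a)(s-b)(s-c)) = √(11.3·4·5·2.3)
A = √519.8 = 22.8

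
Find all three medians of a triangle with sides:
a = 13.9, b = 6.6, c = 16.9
Using m_x = ½√(2y² + 2z² - x²):
m_a = ½√(2·6.6² + 2·16.9² - 13.9²) = ½√465.13 = 10.78
m_b = ½√(2·13.9² + 2·16.9² - 6.6²) = ½√914.08 = 15.12
m_c = ½√(2·13.9² + 2·6.6² - 16.9²) = ½√187.93 = 6.854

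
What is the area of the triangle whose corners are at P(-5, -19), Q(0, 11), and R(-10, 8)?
Using the coordinate formula: Area = (1/2)|x₁(y₂-y₃) + x₂(y₃-y₁) + x₃(y₁-y₂)|
Area = (1/2)|(-5)(11-8) + 0(8-(-19)) + (-10)((-19)-11)|
Area = (1/2)|(-5)*3 + 0*27 + (-10)*(-30)|
Area = (1/2)|(-15) + 0 + 300|
Area = (1/2)*285 = 142.50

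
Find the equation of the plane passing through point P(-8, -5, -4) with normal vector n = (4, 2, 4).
d = n·P = (4)(-8) + (2)(-5) + (4)(-4) = -58
Plane: 4x + 2y + 4z = -58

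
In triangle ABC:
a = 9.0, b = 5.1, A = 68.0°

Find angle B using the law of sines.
sin(B)/b = sin(A)/a
sin(B) = b·sin(A)/a = 5.1·sin(68.0°)/9.0 = 0.525404
B = arcsin(0.525404) = 31.7°  (b ≤ a, so B ≤ A and the acute solution is unique)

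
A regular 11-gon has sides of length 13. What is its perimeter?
Perimeter = number of sides * side length
Perimeter = 11 * 13
Perimeter = 143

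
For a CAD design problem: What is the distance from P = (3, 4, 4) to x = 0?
d = |1(3) + 0(4) + 0(4) - (0)| / √(1² + 0² + 0²) = 3/√1 = 3.0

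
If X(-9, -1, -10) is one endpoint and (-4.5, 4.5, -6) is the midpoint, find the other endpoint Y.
Y = (2×(-4.5) - (-9), 2×4.5 - (-1), 2×(-6) - (-10)) = (0, 10, -2)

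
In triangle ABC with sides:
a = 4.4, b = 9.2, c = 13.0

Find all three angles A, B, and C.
By the law of cosines:
cos(A) = (b² + c² - a²)/(2bc) = 0.979431  →  A = 11.64°
cos(B) = (a² + c² - b²)/(2ac) = 0.906643  →  B = 24.95°
cos(C) = (a² + b² - c²)/(2ab) = -0.802866  →  C = 143.4°
Check: A + B + C = 180.0° ✓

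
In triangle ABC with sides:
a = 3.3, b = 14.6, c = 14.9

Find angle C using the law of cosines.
cos(C) = (a² + b² - c²)/(2ab)
cos(C) = (3.3² + 14.6² - 14.9²)/(2·3.3·14.6) = 2.04/96.36 = 0.021171
C = arccos(0.021171) = 88.79°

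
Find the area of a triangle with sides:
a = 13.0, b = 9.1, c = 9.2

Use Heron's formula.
s = (a+b+c)/2 = (13.0+9.1+9.2)/2 = 15.65
A = √(s(s-a)(s-b)(s-c)) = √(15.65·2.65·6.55·6.45)
A = √1752.11 = 41.86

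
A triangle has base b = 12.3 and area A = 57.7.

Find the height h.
A = ½bh  →  h = 2A/b
h = 2·57.7/12.3 = 9.382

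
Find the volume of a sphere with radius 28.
Volume = (4/3) * pi * r³
Volume = (4/3) * pi * 28³
Volume = (4/3) * pi * 21952
Volume = 91952.32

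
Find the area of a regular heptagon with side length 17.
For a regular 7-gon with side length s = 17:
Apothem a = s / (2*tan(pi/7)) = 17 / (2*tan(pi/7)) ≈ 17.6504
Perimeter P = 7 * 17 = 119
Area = (1/2) * P * a = (1/2) * 119 * 17.6504 = 1050.20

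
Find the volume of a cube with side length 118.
Volume = s³
Volume = 118³
Volume = 1643032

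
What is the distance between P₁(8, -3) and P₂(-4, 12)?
Using the distance formula: d = sqrt((x₂-x₁)² + (y₂-y₁)²)
dx = (-4) - 8 = -12
dy = 12 - (-3) = 15
d = sqrt((-12)² + 15²) = sqrt(144 + 225) = sqrt(369) = 19.21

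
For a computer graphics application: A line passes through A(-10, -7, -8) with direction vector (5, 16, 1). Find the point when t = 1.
P(1) = (-10 + 5(1), -7 + 16(1), -8 + 1(1)) = (-5, 9, -7)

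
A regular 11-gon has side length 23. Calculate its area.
For a regular 11-gon with side length s = 23:
Apothem a = s / (2*tan(pi/11)) = 23 / (2*tan(pi/11)) ≈ 39.1654
Perimeter P = 11 * 23 = 253
Area = (1/2) * P * a = (1/2) * 253 * 39.1654 = 4954.42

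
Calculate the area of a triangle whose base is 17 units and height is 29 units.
Area = (1/2) * base * height
Area = (1/2) * 17 * 29
Area = 246.50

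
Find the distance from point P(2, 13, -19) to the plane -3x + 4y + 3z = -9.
d = |(-3)(2) + 4(13) + 3(-19) - (-9)| / √((-3)² + 4² + 3²) = 2/√34 = 0.343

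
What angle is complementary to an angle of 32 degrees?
Complementary angles sum to 90 degrees.
Other angle = 90 - 32
Other angle = 58 degrees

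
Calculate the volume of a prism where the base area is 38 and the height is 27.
Volume = base area * height
Volume = 38 * 27
Volume = 1026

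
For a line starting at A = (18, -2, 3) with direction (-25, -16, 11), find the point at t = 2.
P(2) = (18 + (-25)(2), -2 + (-16)(2), 3 + 11(2)) = (-32, -34, 25)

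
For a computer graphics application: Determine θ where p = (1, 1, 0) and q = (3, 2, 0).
p·q = 5, |p|² = 2, |q|² = 13
cos θ = 5/√26 ≈ 0.9806
θ ≈ 11.31°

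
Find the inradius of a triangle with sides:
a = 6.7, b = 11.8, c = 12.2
s = (a+b+c)/2 = (6.7+11.8+12.2)/2 = 15.35
Area = √(s(s-a)(s-b)(s-c)) = √(15.35·8.65·3.55·3.15) = 38.5329
r = Area/s = 38.5329/15.35 = 2.51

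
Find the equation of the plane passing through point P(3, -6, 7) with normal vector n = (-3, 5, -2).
d = n·P = (-3)(3) + (5)(-6) + (-2)(7) = -53
Plane: -3x + 5y - 2z = -53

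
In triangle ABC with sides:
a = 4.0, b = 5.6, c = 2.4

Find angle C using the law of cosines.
cos(C) = (a² + b² - c²)/(2ab)
cos(C) = (4.0² + 5.6² - 2.4²)/(2·4.0·5.6) = 41.6/44.8 = 0.928571
C = arccos(0.928571) = 21.79°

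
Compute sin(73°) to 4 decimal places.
sin(73 degrees) = 0.9563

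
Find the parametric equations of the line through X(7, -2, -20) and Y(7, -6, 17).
Direction vector d = Y - X = (0, -4, 37)
x = 7, y = -2 - 4t, z = -20 + 37t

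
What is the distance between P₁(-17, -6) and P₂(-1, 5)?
Using the distance formula: d = sqrt((x₂-x₁)² + (y₂-y₁)²)
dx = (-1) - (-17) = 16
dy = 5 - (-6) = 11
d = sqrt(16² + 11²) = sqrt(256 + 121) = sqrt(377) = 19.42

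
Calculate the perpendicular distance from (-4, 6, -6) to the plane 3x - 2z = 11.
d = |3(-4) + 0(6) + (-2)(-6) - (11)| / √(3² + 0² + (-2)²) = 11/√13 = 3.051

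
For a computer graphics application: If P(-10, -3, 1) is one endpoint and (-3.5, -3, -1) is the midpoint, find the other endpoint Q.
Q = (2×(-3.5) - (-10), 2×(-3) - (-3), 2×(-1) - 1) = (3, -3, -3)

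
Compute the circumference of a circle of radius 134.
Circumference = 2 * pi * r
Circumference = 2 * pi * 134
Circumference = 841.95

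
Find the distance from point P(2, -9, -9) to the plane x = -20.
d = |1(2) + 0(-9) + 0(-9) - (-20)| / √(1² + 0² + 0²) = 22/√1 = 22.0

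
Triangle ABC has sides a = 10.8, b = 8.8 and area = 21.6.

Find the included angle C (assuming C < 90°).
Area = ½ab·sin(C)  →  sin(C) = 2·Area/(ab)
sin(C) = 2·21.6/(10.8·8.8) = 0.454545
C = arcsin(0.454545) = 27.04°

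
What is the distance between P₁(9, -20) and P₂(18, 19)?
Using the distance formula: d = sqrt((x₂-x₁)² + (y₂-y₁)²)
dx = 18 - 9 = 9
dy = 19 - (-20) = 39
d = sqrt(9² + 39²) = sqrt(81 + 1521) = sqrt(1602) = 40.02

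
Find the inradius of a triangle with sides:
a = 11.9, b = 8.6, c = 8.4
s = (a+b+c)/2 = (11.9+8.6+8.4)/2 = 14.45
Area = √(s(s-a)(s-b)(s-c)) = √(14.45·2.55·5.85·6.05) = 36.1127
r = Area/s = 36.1127/14.45 = 2.499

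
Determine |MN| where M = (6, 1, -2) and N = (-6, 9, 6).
d = √[(-12)² + (8)² + (8)²] = √272 = 16.49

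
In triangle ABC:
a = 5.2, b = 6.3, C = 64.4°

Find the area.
Using A = ½ab·sin(C):
A = ½·5.2·6.3·sin(64.4°) = ½·32.76·0.901833 = 14.77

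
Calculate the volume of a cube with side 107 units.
Volume = s³
Volume = 107³
Volume = 1225043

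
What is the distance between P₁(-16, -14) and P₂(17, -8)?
Using the distance formula: d = sqrt((x₂-x₁)² + (y₂-y₁)²)
dx = 17 - (-16) = 33
dy = (-8) - (-14) = 6
d = sqrt(33² + 6²) = sqrt(1089 + 36) = sqrt(1125) = 33.54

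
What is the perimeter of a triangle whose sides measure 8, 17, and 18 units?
Perimeter = sum of all sides
Perimeter = 8 + 17 + 18
Perimeter = 43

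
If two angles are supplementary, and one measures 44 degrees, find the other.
Supplementary angles sum to 180 degrees.
Other angle = 180 - 44
Other angle = 136 degrees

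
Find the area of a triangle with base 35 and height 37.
Area = (1/2) * base * height
Area = (1/2) * 35 * 37
Area = 647.50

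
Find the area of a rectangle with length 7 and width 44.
Area = length * width
Area = 7 * 44
Area = 308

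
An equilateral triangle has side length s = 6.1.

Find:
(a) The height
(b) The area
(a) Height h = s·√3/2 = 6.1·√3/2 = 5.283
(b) Area = (√3/4)·s² = (√3/4)·6.1² = (√3/4)·37.21 = 16.11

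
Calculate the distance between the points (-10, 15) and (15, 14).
Using the distance formula: d = sqrt((x₂-x₁)² + (y₂-y₁)²)
dx = 15 - (-10) = 25
dy = 14 - 15 = -1
d = sqrt(25² + (-1)²) = sqrt(625 + 1) = sqrt(626) = 25.02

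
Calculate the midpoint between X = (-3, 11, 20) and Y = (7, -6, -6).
Midpoint = ((-3+7)/2, (11-6)/2, (20-6)/2) = (2, 2.5, 7)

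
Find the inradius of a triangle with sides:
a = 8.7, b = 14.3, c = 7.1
s = (a+b+c)/2 = (8.7+14.3+7.1)/2 = 15.05
Area = √(s(s-a)(s-b)(s-c)) = √(15.05·6.35·0.75·7.95) = 23.8709
r = Area/s = 23.8709/15.05 = 1.586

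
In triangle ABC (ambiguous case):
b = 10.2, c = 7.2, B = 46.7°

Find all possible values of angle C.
sin(C)/c = sin(B)/b  →  sin(C) = c·sin(B)/b = 7.2·sin(46.7°)/10.2 = 0.513722
C₁ = arcsin(0.513722) = 30.91°,  C₂ = 180° - C₁ = 149.09°
Check C₂: A = 180° - 46.7° - 149.09° = -15.79° ≤ 0, rejected
C = 30.91° (one solution)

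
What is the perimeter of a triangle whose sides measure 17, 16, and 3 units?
Perimeter = sum of all sides
Perimeter = 17 + 16 + 3
Perimeter = 36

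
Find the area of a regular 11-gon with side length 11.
For a regular 11-gon with side length s = 11:
Apothem a = s / (2*tan(pi/11)) = 11 / (2*tan(pi/11)) ≈ 18.7313
Perimeter P = 11 * 11 = 121
Area = (1/2) * P * a = (1/2) * 121 * 18.7313 = 1133.24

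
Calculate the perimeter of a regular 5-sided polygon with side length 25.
Perimeter = number of sides * side length
Perimeter = 5 * 25
Perimeter = 125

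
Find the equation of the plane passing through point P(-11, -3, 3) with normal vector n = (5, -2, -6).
d = n·P = (5)(-11) + (-2)(-3) + (-6)(3) = -67
Plane: 5x - 2y - 6z = -67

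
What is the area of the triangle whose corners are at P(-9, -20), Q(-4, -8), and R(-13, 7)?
Using the coordinate formula: Area = (1/2)|x₁(y₂-y₃) + x₂(y₃-y₁) + x₃(y₁-y₂)|
Area = (1/2)|(-9)((-8)-7) + (-4)(7-(-20)) + (-13)((-20)-(-8))|
Area = (1/2)|(-9)*(-15) + (-4)*27 + (-13)*(-12)|
Area = (1/2)|135 + (-108) + 156|
Area = (1/2)*183 = 91.50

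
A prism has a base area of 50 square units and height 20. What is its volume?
Volume = base area * height
Volume = 50 * 20
Volume = 1000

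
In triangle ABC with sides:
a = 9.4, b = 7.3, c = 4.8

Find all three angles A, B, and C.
By the law of cosines:
cos(A) = (b² + c² - a²)/(2bc) = -0.171661  →  A = 99.88°
cos(B) = (a² + c² - b²)/(2ac) = 0.643949  →  B = 49.91°
cos(C) = (a² + b² - c²)/(2ab) = 0.864252  →  C = 30.2°
Check: A + B + C = 180.0° ✓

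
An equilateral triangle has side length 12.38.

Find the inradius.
For an equilateral triangle, r = s/(2√3) where s is the side.
r = 12.38/(2√3) = 12.38/3.464102 = 3.574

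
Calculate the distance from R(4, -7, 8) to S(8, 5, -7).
d = √[(4)² + (12)² + (-15)²] = √385 = 19.62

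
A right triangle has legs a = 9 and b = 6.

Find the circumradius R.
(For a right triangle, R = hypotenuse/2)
Hypotenuse c = √(9² + 6²) = √117 = 10.8167
R = c/2 = 5.408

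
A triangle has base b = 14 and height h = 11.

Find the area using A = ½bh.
A = ½·14·11 = 77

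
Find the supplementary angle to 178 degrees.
Supplementary angles sum to 180 degrees.
Other angle = 180 - 178
Other angle = 2 degrees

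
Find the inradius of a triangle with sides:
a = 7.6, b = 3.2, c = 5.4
s = (a+b+c)/2 = (7.6+3.2+5.4)/2 = 8.1
Area = √(s(s-a)(s-b)(s-c)) = √(8.1·0.5·4.9·2.7) = 7.31994
r = Area/s = 7.31994/8.1 = 0.9037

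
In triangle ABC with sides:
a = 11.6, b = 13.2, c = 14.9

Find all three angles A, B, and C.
By the law of cosines:
cos(A) = (b² + c² - a²)/(2bc) = 0.665268  →  A = 48.3°
cos(B) = (a² + c² - b²)/(2ac) = 0.527453  →  B = 58.17°
cos(C) = (a² + b² - c²)/(2ab) = 0.283405  →  C = 73.54°
Check: A + B + C = 180.0° ✓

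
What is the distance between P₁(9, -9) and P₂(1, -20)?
Using the distance formula: d = sqrt((x₂-x₁)² + (y₂-y₁)²)
dx = 1 - 9 = -8
dy = (-20) - (-9) = -11
d = sqrt((-8)² + (-11)²) = sqrt(64 + 121) = sqrt(185) = 13.60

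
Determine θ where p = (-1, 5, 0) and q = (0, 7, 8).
p·q = 35, |p|² = 26, |q|² = 113
cos θ = 35/√2938 ≈ 0.6457
θ ≈ 49.78°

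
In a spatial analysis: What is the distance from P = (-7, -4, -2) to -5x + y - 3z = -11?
d = |(-5)(-7) + 1(-4) + (-3)(-2) - (-11)| / √((-5)² + 1² + (-3)²) = 48/√35 = 8.113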